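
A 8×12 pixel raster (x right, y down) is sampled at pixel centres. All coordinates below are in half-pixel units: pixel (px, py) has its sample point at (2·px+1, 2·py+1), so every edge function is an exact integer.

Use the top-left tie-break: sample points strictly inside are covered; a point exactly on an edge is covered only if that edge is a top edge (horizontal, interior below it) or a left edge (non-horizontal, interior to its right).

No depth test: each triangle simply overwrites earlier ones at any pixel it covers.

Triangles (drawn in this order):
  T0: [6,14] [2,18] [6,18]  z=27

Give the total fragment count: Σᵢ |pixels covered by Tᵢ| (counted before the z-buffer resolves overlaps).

T0:
  2·area = 16  (B↔C swapped to make it positive)
  edge (6, 14)→(6, 18): d=(0,4) right/bottom  bias=-1
  edge (6, 18)→(2, 18): d=(-4,0) right/bottom  bias=-1
  edge (2, 18)→(6, 14): d=(4,-4) top-left  bias=+0
    (7,2)@(15, 5): e=[-36,52,0] → ·  [on edge]
    (6,3)@(13, 7): e=[-28,44,0] → ·  [on edge]
    (5,4)@(11, 9): e=[-20,36,0] → ·  [on edge]
    (4,5)@(9, 11): e=[-12,28,0] → ·  [on edge]
    (3,6)@(7, 13): e=[-4,20,0] → ·  [on edge]
    (2,7)@(5, 15): e=[4,12,0] → #  [on edge]
    (3,7)@(7, 15): e=[-4,12,8] → ·
    (1,8)@(3, 17): e=[12,4,0] → #  [on edge]
    (3,8)@(7, 17): e=[-4,4,16] → ·
    (0,9)@(1, 19): e=[20,-4,0] → ·  [on edge]
    (1,9)@(3, 19): e=[12,-4,8] → ·
    (2,9)@(5, 19): e=[4,-4,16] → ·
  covered (3 px):
    · · · · · · · ·
    · · · · · · · ·
    · · · · · · · ·
    · · · · · · · ·
    · · · · · · · ·
    · · · · · · · ·
    · · · · · · · ·
    · · # · · · · ·
    · # # · · · · ·
    · · · · · · · ·
    · · · · · · · ·
    · · · · · · · ·

Final: 3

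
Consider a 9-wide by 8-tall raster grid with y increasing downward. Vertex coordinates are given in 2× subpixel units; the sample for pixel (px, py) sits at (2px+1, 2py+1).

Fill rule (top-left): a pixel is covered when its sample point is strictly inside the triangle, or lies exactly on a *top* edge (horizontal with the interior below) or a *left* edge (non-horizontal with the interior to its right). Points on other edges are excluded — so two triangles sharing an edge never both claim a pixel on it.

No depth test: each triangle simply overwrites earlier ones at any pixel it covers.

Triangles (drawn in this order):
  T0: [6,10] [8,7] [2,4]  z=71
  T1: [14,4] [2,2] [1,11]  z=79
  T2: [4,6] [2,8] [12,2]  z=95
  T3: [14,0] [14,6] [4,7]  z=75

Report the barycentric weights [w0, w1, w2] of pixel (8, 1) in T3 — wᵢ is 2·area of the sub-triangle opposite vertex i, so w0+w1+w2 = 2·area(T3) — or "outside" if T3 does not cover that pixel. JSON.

T0:
  2·area = 24  (B↔C swapped to make it positive)
  edge (6, 10)→(2, 4): d=(-4,-6) top-left  bias=+0
  edge (2, 4)→(8, 7): d=(6,3) right/bottom  bias=-1
  edge (8, 7)→(6, 10): d=(-2,3) right/bottom  bias=-1
    (1,2)@(3, 5): e=[2,3,19] → █
    (2,2)@(5, 5): e=[14,-3,13] → ·
    (1,3)@(3, 7): e=[-6,15,15] → ·
    (2,3)@(5, 7): e=[6,9,9] → █
    (3,3)@(7, 7): e=[18,3,3] → █
    (4,3)@(9, 7): e=[30,-3,-3] → ·
    (2,4)@(5, 9): e=[-2,21,5] → ·
    (3,4)@(7, 9): e=[10,15,-1] → ·
  covered (3 px):
    · · · · · · · · ·
    · · · · · · · · ·
    · █ · · · · · · ·
    · · █ █ · · · · ·
    · · · · · · · · ·
    · · · · · · · · ·
    · · · · · · · · ·
    · · · · · · · · ·
T1:
  2·area = 110  (B↔C swapped to make it positive)
  edge (14, 4)→(1, 11): d=(-13,7) right/bottom  bias=-1
  edge (1, 11)→(2, 2): d=(1,-9) top-left  bias=+0
  edge (2, 2)→(14, 4): d=(12,2) right/bottom  bias=-1
    (1,1)@(3, 3): e=[90,10,10] → █
    (2,1)@(5, 3): e=[76,28,6] → █
    (3,1)@(7, 3): e=[62,46,2] → █
    (4,1)@(9, 3): e=[48,64,-2] → ·
    (1,2)@(3, 5): e=[64,12,34] → █
    (4,2)@(9, 5): e=[22,66,22] → █
    (5,2)@(11, 5): e=[8,84,18] → █
    (6,2)@(13, 5): e=[-6,102,14] → ·
    (1,3)@(3, 7): e=[38,14,58] → █
    (4,3)@(9, 7): e=[-4,68,46] → ·
    (5,3)@(11, 7): e=[-18,86,42] → ·
    (1,4)@(3, 9): e=[12,16,82] → █
    (0,5)@(1, 11): e=[0,0,110] → ·  [on edge]
  covered (12 px):
    · · · · · · · · ·
    · █ █ █ · · · · ·
    · █ █ █ █ █ · · ·
    · █ █ █ · · · · ·
    · █ · · · · · · ·
    · · · · · · · · ·
    · · · · · · · · ·
    · · · · · · · · ·
T2:
  2·area = 8  (B↔C swapped to make it positive)
  edge (4, 6)→(12, 2): d=(8,-4) top-left  bias=+0
  edge (12, 2)→(2, 8): d=(-10,6) right/bottom  bias=-1
  edge (2, 8)→(4, 6): d=(2,-2) top-left  bias=+0
    (4,0)@(9, 1): e=[-20,28,0] → ·  [on edge]
    (3,1)@(7, 3): e=[-12,20,0] → ·  [on edge]
    (2,2)@(5, 5): e=[-4,12,0] → ·  [on edge]
    (3,2)@(7, 5): e=[4,0,4] → ·  [on edge]
    (1,3)@(3, 7): e=[4,4,0] → █  [on edge]
    (2,3)@(5, 7): e=[12,-8,4] → ·
    (0,4)@(1, 9): e=[12,-4,0] → ·  [on edge]
    (1,4)@(3, 9): e=[20,-16,4] → ·
  covered (1 px):
    · · · · · · · · ·
    · · · · · · · · ·
    · · · · · · · · ·
    · █ · · · · · · ·
    · · · · · · · · ·
    · · · · · · · · ·
    · · · · · · · · ·
    · · · · · · · · ·
T3:
  2·area = 60
  edge (14, 0)→(14, 6): d=(0,6) right/bottom  bias=-1
  edge (14, 6)→(4, 7): d=(-10,1) right/bottom  bias=-1
  edge (4, 7)→(14, 0): d=(10,-7) top-left  bias=+0
    (6,0)@(13, 1): e=[6,51,3] → █
    (7,0)@(15, 1): e=[-6,49,17] → ·
    (5,1)@(11, 3): e=[18,33,9] → █
    (7,1)@(15, 3): e=[-6,29,37] → ·
    (3,2)@(7, 5): e=[42,17,1] → █
    (4,2)@(9, 5): e=[30,15,15] → █
    (7,2)@(15, 5): e=[-6,9,57] → ·
    (3,3)@(7, 7): e=[42,-3,21] → ·
    (4,3)@(9, 7): e=[30,-5,35] → ·
    (5,3)@(11, 7): e=[18,-7,49] → ·
    (6,3)@(13, 7): e=[6,-9,63] → ·
  covered (7 px):
    · · · · · · █ · ·
    · · · · · █ █ · ·
    · · · █ █ █ █ · ·
    · · · · · · · · ·
    · · · · · · · · ·
    · · · · · · · · ·
    · · · · · · · · ·
    · · · · · · · · ·

Final: "outside"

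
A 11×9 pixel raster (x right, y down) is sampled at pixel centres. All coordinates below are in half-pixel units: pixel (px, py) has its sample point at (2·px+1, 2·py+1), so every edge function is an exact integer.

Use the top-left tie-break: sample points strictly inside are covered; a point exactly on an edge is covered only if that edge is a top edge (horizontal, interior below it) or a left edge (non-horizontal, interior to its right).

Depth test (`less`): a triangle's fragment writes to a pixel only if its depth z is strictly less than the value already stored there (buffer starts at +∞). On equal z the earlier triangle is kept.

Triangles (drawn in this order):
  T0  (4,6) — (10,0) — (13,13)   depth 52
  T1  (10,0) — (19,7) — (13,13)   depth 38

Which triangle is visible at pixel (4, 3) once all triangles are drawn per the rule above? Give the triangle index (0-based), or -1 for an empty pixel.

T0:
  2·area = 96
  edge (4, 6)→(10, 0): d=(6,-6) top-left  bias=+0
  edge (10, 0)→(13, 13): d=(3,13) right/bottom  bias=-1
  edge (13, 13)→(4, 6): d=(-9,-7) top-left  bias=+0
    (4,0)@(9, 1): e=[0,16,80] → #  [on edge]
    (5,0)@(11, 1): e=[12,-10,94] → ·
    (3,1)@(7, 3): e=[0,48,48] → #  [on edge]
    (5,1)@(11, 3): e=[24,-4,76] → ·
    (2,2)@(5, 5): e=[0,80,16] → #  [on edge]
    (5,2)@(11, 5): e=[36,2,58] → #
    (6,2)@(13, 5): e=[48,-24,72] → ·
    (1,3)@(3, 7): e=[0,112,-16] → ·  [on edge]
    (2,3)@(5, 7): e=[12,86,-2] → ·
    (3,3)@(7, 7): e=[24,60,12] → #
    (6,3)@(13, 7): e=[60,-18,54] → ·
    (0,4)@(1, 9): e=[0,144,-48] → ·  [on edge]
    (6,6)@(13, 13): e=[96,0,0] → ·  [on edge]
  covered (13 px):
    · · · · # · · · · · ·
    · · · # # · · · · · ·
    · · # # # # · · · · ·
    · · · # # # · · · · ·
    · · · · # # · · · · ·
    · · · · · # · · · · ·
    · · · · · · · · · · ·
    · · · · · · · · · · ·
    · · · · · · · · · · ·
T1:
  2·area = 96
  edge (10, 0)→(19, 7): d=(9,7) right/bottom  bias=-1
  edge (19, 7)→(13, 13): d=(-6,6) right/bottom  bias=-1
  edge (13, 13)→(10, 0): d=(-3,-13) top-left  bias=+0
    (5,0)@(11, 1): e=[2,84,10] → #
    (6,0)@(13, 1): e=[-12,72,36] → ·
    (5,1)@(11, 3): e=[20,72,4] → #
    (6,1)@(13, 3): e=[6,60,30] → #
    (7,1)@(15, 3): e=[-8,48,56] → ·
    (5,2)@(11, 5): e=[38,60,-2] → ·
    (6,2)@(13, 5): e=[24,48,24] → #
    (7,2)@(15, 5): e=[10,36,50] → #
    (8,2)@(17, 5): e=[-4,24,76] → ·
    (10,2)@(21, 5): e=[-32,0,128] → ·  [on edge]
    (6,3)@(13, 7): e=[42,36,18] → #
    (8,3)@(17, 7): e=[14,12,70] → #
    (9,3)@(19, 7): e=[0,0,96] → ·  [on edge]
    (8,4)@(17, 9): e=[32,0,64] → ·  [on edge]
    (7,5)@(15, 11): e=[64,0,32] → ·  [on edge]
    (6,6)@(13, 13): e=[96,0,0] → ·  [on edge]
    (5,7)@(11, 15): e=[128,0,-32] → ·  [on edge]
    (4,8)@(9, 17): e=[160,0,-64] → ·  [on edge]
  covered (11 px):
    · · · · · # · · · · ·
    · · · · · # # · · · ·
    · · · · · · # # · · ·
    · · · · · · # # # · ·
    · · · · · · # # · · ·
    · · · · · · # · · · ·
    · · · · · · · · · · ·
    · · · · · · · · · · ·
    · · · · · · · · · · ·

Z-buffer (winner per pixel, '.' = empty):
  . . . . 0 1 . . . . .
  . . . 0 0 1 1 . . . .
  . . 0 0 0 0 1 1 . . .
  . . . 0 0 0 1 1 1 . .
  . . . . 0 0 1 1 . . .
  . . . . . 0 1 . . . .
  . . . . . . . . . . .
  . . . . . . . . . . .
  . . . . . . . . . . .

Final: 0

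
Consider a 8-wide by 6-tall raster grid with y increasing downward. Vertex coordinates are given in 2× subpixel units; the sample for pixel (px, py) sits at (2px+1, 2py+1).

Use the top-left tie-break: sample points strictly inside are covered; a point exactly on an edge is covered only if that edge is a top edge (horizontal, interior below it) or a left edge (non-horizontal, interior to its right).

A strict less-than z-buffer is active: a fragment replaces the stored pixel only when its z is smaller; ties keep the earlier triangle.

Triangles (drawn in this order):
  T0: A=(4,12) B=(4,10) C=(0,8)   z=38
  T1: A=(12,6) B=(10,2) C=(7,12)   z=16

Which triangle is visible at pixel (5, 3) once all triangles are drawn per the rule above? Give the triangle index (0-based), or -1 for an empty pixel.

T0:
  2·area = 8  (B↔C swapped to make it positive)
  edge (4, 12)→(0, 8): d=(-4,-4) top-left  bias=+0
  edge (0, 8)→(4, 10): d=(4,2) right/bottom  bias=-1
  edge (4, 10)→(4, 12): d=(0,2) right/bottom  bias=-1
    (0,4)@(1, 9): e=[0,2,6] → #  [on edge]
    (1,4)@(3, 9): e=[8,-2,2] → ·
    (0,5)@(1, 11): e=[-8,10,6] → ·
    (1,5)@(3, 11): e=[0,6,2] → #  [on edge]
    (2,5)@(5, 11): e=[8,2,-2] → ·
  covered (2 px):
    · · · · · · · ·
    · · · · · · · ·
    · · · · · · · ·
    · · · · · · · ·
    # · · · · · · ·
    · # · · · · · ·
T1:
  2·area = 32  (B↔C swapped to make it positive)
  edge (12, 6)→(7, 12): d=(-5,6) right/bottom  bias=-1
  edge (7, 12)→(10, 2): d=(3,-10) top-left  bias=+0
  edge (10, 2)→(12, 6): d=(2,4) right/bottom  bias=-1
    (5,2)@(11, 5): e=[11,19,2] → #
    (6,2)@(13, 5): e=[-1,39,-6] → ·
    (4,3)@(9, 7): e=[13,5,14] → #
    (6,3)@(13, 7): e=[-11,45,-2] → ·
    (4,4)@(9, 9): e=[3,11,18] → #
    (5,4)@(11, 9): e=[-9,31,10] → ·
    (4,5)@(9, 11): e=[-7,17,22] → ·
  covered (4 px):
    · · · · · · · ·
    · · · · · · · ·
    · · · · · # · ·
    · · · · # # · ·
    · · · · # · · ·
    · · · · · · · ·

Z-buffer (winner per pixel, '.' = empty):
  . . . . . . . .
  . . . . . . . .
  . . . . . 1 . .
  . . . . 1 1 . .
  0 . . . 1 . . .
  . 0 . . . . . .

Final: 1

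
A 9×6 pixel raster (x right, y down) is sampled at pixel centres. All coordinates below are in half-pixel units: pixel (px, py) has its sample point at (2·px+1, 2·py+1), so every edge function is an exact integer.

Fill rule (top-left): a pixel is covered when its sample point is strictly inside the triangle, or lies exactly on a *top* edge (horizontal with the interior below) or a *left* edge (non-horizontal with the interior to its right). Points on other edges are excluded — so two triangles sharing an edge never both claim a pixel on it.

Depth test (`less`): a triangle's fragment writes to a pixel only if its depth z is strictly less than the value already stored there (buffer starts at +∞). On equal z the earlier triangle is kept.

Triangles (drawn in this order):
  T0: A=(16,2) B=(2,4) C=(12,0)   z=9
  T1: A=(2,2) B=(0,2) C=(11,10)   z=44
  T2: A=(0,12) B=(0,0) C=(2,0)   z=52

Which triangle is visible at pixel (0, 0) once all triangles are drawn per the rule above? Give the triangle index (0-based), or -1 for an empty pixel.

T0:
  2·area = 36
  edge (16, 2)→(2, 4): d=(-14,2) right/bottom  bias=-1
  edge (2, 4)→(12, 0): d=(10,-4) top-left  bias=+0
  edge (12, 0)→(16, 2): d=(4,2) right/bottom  bias=-1
    (5,0)@(11, 1): e=[24,6,6] → █
    (6,0)@(13, 1): e=[20,14,2] → █
    (7,0)@(15, 1): e=[16,22,-2] → ·
    (2,1)@(5, 3): e=[8,2,26] → █
    (3,1)@(7, 3): e=[4,10,22] → █
    (4,1)@(9, 3): e=[0,18,18] → ·  [on edge]
    (5,1)@(11, 3): e=[-4,26,14] → ·
    (6,1)@(13, 3): e=[-8,34,10] → ·
    (2,2)@(5, 5): e=[-20,22,34] → ·
    (3,2)@(7, 5): e=[-24,30,30] → ·
  covered (4 px):
    · · · · · █ █ · ·
    · · █ █ · · · · ·
    · · · · · · · · ·
    · · · · · · · · ·
    · · · · · · · · ·
    · · · · · · · · ·
T1:
  2·area = 16  (B↔C swapped to make it positive)
  edge (2, 2)→(11, 10): d=(9,8) right/bottom  bias=-1
  edge (11, 10)→(0, 2): d=(-11,-8) top-left  bias=+0
  edge (0, 2)→(2, 2): d=(2,0) top-left  bias=+0
    (1,1)@(3, 3): e=[1,13,2] → █
    (2,1)@(5, 3): e=[-15,29,2] → ·
    (1,2)@(3, 5): e=[19,-9,6] → ·
    (2,2)@(5, 5): e=[3,7,6] → █
    (3,2)@(7, 5): e=[-13,23,6] → ·
    (2,3)@(5, 7): e=[21,-15,10] → ·
    (3,3)@(7, 7): e=[5,1,10] → █
    (4,3)@(9, 7): e=[-11,17,10] → ·
    (3,4)@(7, 9): e=[23,-21,14] → ·
  covered (3 px):
    · · · · · · · · ·
    · █ · · · · · · ·
    · · █ · · · · · ·
    · · · █ · · · · ·
    · · · · · · · · ·
    · · · · · · · · ·
T2:
  2·area = 24
  edge (0, 12)→(0, 0): d=(0,-12) top-left  bias=+0
  edge (0, 0)→(2, 0): d=(2,0) top-left  bias=+0
  edge (2, 0)→(0, 12): d=(-2,12) right/bottom  bias=-1
    (0,0)@(1, 1): e=[12,2,10] → █
    (1,0)@(3, 1): e=[36,2,-14] → ·
    (0,1)@(1, 3): e=[12,6,6] → █
    (1,1)@(3, 3): e=[36,6,-18] → ·
    (0,2)@(1, 5): e=[12,10,2] → █
    (1,2)@(3, 5): e=[36,10,-22] → ·
    (0,3)@(1, 7): e=[12,14,-2] → ·
  covered (3 px):
    █ · · · · · · · ·
    █ · · · · · · · ·
    █ · · · · · · · ·
    · · · · · · · · ·
    · · · · · · · · ·
    · · · · · · · · ·

Z-buffer (winner per pixel, '.' = empty):
  2 . . . . 0 0 . .
  2 1 0 0 . . . . .
  2 . 1 . . . . . .
  . . . 1 . . . . .
  . . . . . . . . .
  . . . . . . . . .

Final: 2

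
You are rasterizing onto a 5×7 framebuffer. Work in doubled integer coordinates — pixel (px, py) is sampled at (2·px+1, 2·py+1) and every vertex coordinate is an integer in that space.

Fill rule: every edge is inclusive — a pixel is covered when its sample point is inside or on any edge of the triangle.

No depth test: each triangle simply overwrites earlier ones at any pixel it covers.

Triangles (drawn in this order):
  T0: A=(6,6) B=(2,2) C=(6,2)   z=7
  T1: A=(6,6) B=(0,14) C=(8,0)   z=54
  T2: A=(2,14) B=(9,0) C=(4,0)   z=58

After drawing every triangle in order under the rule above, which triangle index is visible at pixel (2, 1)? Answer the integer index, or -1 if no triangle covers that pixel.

T0:
  2·area = 16
  edge (6, 6)→(2, 2): d=(-4,-4) inclusive
  edge (2, 2)→(6, 2): d=(4,0) inclusive
  edge (6, 2)→(6, 6): d=(0,4) inclusive
    (0,0)@(1, 1): e=[0,-4,20] → ·  [on edge]
    (1,1)@(3, 3): e=[0,4,12] → #  [on edge]
    (2,1)@(5, 3): e=[8,4,4] → #
    (3,1)@(7, 3): e=[16,4,-4] → ·
    (1,2)@(3, 5): e=[-8,12,12] → ·
    (2,2)@(5, 5): e=[0,12,4] → #  [on edge]
    (3,2)@(7, 5): e=[8,12,-4] → ·
    (2,3)@(5, 7): e=[-8,20,4] → ·
    (3,3)@(7, 7): e=[0,20,-4] → ·  [on edge]
    (4,4)@(9, 9): e=[0,28,-12] → ·  [on edge]
  covered (3 px):
    · · · · ·
    · # # · ·
    · · # · ·
    · · · · ·
    · · · · ·
    · · · · ·
    · · · · ·
T1:
  2·area = 20
  edge (6, 6)→(0, 14): d=(-6,8) inclusive
  edge (0, 14)→(8, 0): d=(8,-14) inclusive
  edge (8, 0)→(6, 6): d=(-2,6) inclusive
    (3,1)@(7, 3): e=[10,10,0] → #  [on edge]
    (4,1)@(9, 3): e=[-6,38,-12] → ·
    (3,2)@(7, 5): e=[-2,26,-4] → ·
    (2,3)@(5, 7): e=[2,14,4] → #
    (3,3)@(7, 7): e=[-14,42,-8] → ·
    (1,4)@(3, 9): e=[6,2,12] → #
    (2,4)@(5, 9): e=[-10,30,0] → ·  [on edge]
    (1,5)@(3, 11): e=[-6,18,8] → ·
  covered (3 px):
    · · · · ·
    · · · # ·
    · · · · ·
    · · # · ·
    · # · · ·
    · · · · ·
    · · · · ·
T2:
  2·area = 70  (B↔C swapped to make it positive)
  edge (2, 14)→(4, 0): d=(2,-14) inclusive
  edge (4, 0)→(9, 0): d=(5,0) inclusive
  edge (9, 0)→(2, 14): d=(-7,14) inclusive
    (2,0)@(5, 1): e=[16,5,49] → #
    (3,0)@(7, 1): e=[44,5,21] → #
    (4,0)@(9, 1): e=[72,5,-7] → ·
    (2,1)@(5, 3): e=[20,15,35] → #
    (4,1)@(9, 3): e=[76,15,-21] → ·
    (2,2)@(5, 5): e=[24,25,21] → #
    (3,2)@(7, 5): e=[52,25,-7] → ·
    (1,3)@(3, 7): e=[0,35,35] → #  [on edge]
    (3,3)@(7, 7): e=[56,35,-21] → ·
    (1,4)@(3, 9): e=[4,45,21] → #
    (2,4)@(5, 9): e=[32,45,-7] → ·
    (1,5)@(3, 11): e=[8,55,7] → #
  covered (9 px):
    · · # # ·
    · · # # ·
    · · # · ·
    · # # · ·
    · # · · ·
    · # · · ·
    · · · · ·

Z-buffer (winner per pixel, '.' = empty):
  . . 2 2 .
  . 0 2 2 .
  . . 2 . .
  . 2 2 . .
  . 2 . . .
  . 2 . . .
  . . . . .

Result: 2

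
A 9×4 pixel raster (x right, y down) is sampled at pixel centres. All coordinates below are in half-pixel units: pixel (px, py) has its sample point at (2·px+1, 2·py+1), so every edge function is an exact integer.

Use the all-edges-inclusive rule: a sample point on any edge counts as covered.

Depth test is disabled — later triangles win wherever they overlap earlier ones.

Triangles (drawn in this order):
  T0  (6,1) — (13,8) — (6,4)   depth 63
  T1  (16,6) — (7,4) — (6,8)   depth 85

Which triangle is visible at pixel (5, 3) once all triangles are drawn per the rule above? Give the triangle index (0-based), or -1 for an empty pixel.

T0:
  2·area = 21
  edge (6, 1)→(13, 8): d=(7,7) inclusive
  edge (13, 8)→(6, 4): d=(-7,-4) inclusive
  edge (6, 4)→(6, 1): d=(0,-3) inclusive
    (3,1)@(7, 3): e=[7,11,3] → █
    (4,1)@(9, 3): e=[-7,19,9] → ·
    (3,2)@(7, 5): e=[21,-3,3] → ·
    (4,2)@(9, 5): e=[7,5,9] → █
    (5,2)@(11, 5): e=[-7,13,15] → ·
    (4,3)@(9, 7): e=[21,-9,9] → ·
  covered (2 px):
    · · · · · · · · ·
    · · · █ · · · · ·
    · · · · █ · · · ·
    · · · · · · · · ·
T1:
  2·area = 38  (B↔C swapped to make it positive)
  edge (16, 6)→(6, 8): d=(-10,2) inclusive
  edge (6, 8)→(7, 4): d=(1,-4) inclusive
  edge (7, 4)→(16, 6): d=(9,2) inclusive
    (3,2)@(7, 5): e=[28,1,9] → █
    (4,2)@(9, 5): e=[24,9,5] → █
    (5,2)@(11, 5): e=[20,17,1] → █
    (6,2)@(13, 5): e=[16,25,-3] → ·
    (3,3)@(7, 7): e=[8,3,27] → █
    (5,3)@(11, 7): e=[0,19,19] → █  [on edge]
    (6,3)@(13, 7): e=[-4,27,15] → ·
  covered (6 px):
    · · · · · · · · ·
    · · · · · · · · ·
    · · · █ █ █ · · ·
    · · · █ █ █ · · ·

Z-buffer (winner per pixel, '.' = empty):
  . . . . . . . . .
  . . . 0 . . . . .
  . . . 1 1 1 . . .
  . . . 1 1 1 . . .

Answer: 1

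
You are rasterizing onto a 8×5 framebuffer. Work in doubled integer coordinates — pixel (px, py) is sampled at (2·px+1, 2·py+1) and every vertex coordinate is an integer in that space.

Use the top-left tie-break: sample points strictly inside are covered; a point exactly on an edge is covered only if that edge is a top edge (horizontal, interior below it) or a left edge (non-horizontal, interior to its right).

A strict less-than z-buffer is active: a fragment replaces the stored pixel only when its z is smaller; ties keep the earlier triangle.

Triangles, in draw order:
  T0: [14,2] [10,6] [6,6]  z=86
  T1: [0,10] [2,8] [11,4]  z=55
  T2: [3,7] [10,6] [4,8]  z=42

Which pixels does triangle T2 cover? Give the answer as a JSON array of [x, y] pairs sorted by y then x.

T0:
  2·area = 16
  edge (14, 2)→(10, 6): d=(-4,4) right/bottom  bias=-1
  edge (10, 6)→(6, 6): d=(-4,0) right/bottom  bias=-1
  edge (6, 6)→(14, 2): d=(8,-4) top-left  bias=+0
    (7,0)@(15, 1): e=[0,20,-4] → ·  [on edge]
    (6,1)@(13, 3): e=[0,12,4] → ·  [on edge]
    (4,2)@(9, 5): e=[8,4,4] → █
    (5,2)@(11, 5): e=[0,4,12] → ·  [on edge]
    (4,3)@(9, 7): e=[0,-4,20] → ·  [on edge]
    (3,4)@(7, 9): e=[0,-12,28] → ·  [on edge]
  covered (1 px):
    · · · · · · · ·
    · · · · · · · ·
    · · · · █ · · ·
    · · · · · · · ·
    · · · · · · · ·
T1:
  2·area = 10
  edge (0, 10)→(2, 8): d=(2,-2) top-left  bias=+0
  edge (2, 8)→(11, 4): d=(9,-4) top-left  bias=+0
  edge (11, 4)→(0, 10): d=(-11,6) right/bottom  bias=-1
    (4,0)@(9, 1): e=[0,-35,45] → ·  [on edge]
    (3,1)@(7, 3): e=[0,-25,35] → ·  [on edge]
    (2,2)@(5, 5): e=[0,-15,25] → ·  [on edge]
    (4,2)@(9, 5): e=[8,1,1] → █
    (5,2)@(11, 5): e=[12,9,-11] → ·
    (1,3)@(3, 7): e=[0,-5,15] → ·  [on edge]
    (2,3)@(5, 7): e=[4,3,3] → █
    (3,3)@(7, 7): e=[8,11,-9] → ·
    (4,3)@(9, 7): e=[12,19,-21] → ·
    (0,4)@(1, 9): e=[0,5,5] → █  [on edge]
    (1,4)@(3, 9): e=[4,13,-7] → ·
    (2,4)@(5, 9): e=[8,21,-19] → ·
  covered (3 px):
    · · · · · · · ·
    · · · · · · · ·
    · · · · █ · · ·
    · · █ · · · · ·
    █ · · · · · · ·
T2:
  2·area = 8
  edge (3, 7)→(10, 6): d=(7,-1) top-left  bias=+0
  edge (10, 6)→(4, 8): d=(-6,2) right/bottom  bias=-1
  edge (4, 8)→(3, 7): d=(-1,-1) top-left  bias=+0
    (0,2)@(1, 5): e=[-16,24,0] → ·  [on edge]
    (6,2)@(13, 5): e=[-4,0,12] → ·  [on edge]
    (1,3)@(3, 7): e=[0,8,0] → █  [on edge]
    (2,3)@(5, 7): e=[2,4,2] → █
    (3,3)@(7, 7): e=[4,0,4] → ·  [on edge]
    (0,4)@(1, 9): e=[12,0,-4] → ·  [on edge]
    (1,4)@(3, 9): e=[14,-4,-2] → ·
    (2,4)@(5, 9): e=[16,-8,0] → ·  [on edge]
  covered (2 px):
    · · · · · · · ·
    · · · · · · · ·
    · · · · · · · ·
    · █ █ · · · · ·
    · · · · · · · ·

Result: [[1,3],[2,3]]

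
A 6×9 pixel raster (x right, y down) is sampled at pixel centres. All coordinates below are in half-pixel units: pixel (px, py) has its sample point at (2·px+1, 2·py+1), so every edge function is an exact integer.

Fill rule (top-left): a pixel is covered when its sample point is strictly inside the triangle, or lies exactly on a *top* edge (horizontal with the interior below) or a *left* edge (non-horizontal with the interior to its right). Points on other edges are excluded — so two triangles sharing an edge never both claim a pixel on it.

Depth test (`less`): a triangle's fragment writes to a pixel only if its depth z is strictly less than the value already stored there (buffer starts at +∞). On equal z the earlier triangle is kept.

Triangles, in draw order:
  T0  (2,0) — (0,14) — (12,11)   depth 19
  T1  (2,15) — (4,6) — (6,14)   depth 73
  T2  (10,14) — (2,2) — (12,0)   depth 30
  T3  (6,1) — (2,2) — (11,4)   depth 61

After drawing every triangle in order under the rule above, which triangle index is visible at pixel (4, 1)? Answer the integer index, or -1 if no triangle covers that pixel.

T0:
  2·area = 162  (B↔C swapped to make it positive)
  edge (2, 0)→(12, 11): d=(10,11) right/bottom  bias=-1
  edge (12, 11)→(0, 14): d=(-12,3) right/bottom  bias=-1
  edge (0, 14)→(2, 0): d=(2,-14) top-left  bias=+0
    (1,1)@(3, 3): e=[19,123,20] → █
    (2,1)@(5, 3): e=[-3,117,48] → ·
    (1,2)@(3, 5): e=[39,99,24] → █
    (2,2)@(5, 5): e=[17,93,52] → █
    (3,2)@(7, 5): e=[-5,87,80] → ·
    (0,3)@(1, 7): e=[81,81,0] → █  [on edge]
    (3,3)@(7, 7): e=[15,63,84] → █
    (4,3)@(9, 7): e=[-7,57,112] → ·
    (0,4)@(1, 9): e=[101,57,4] → █
    (4,4)@(9, 9): e=[13,33,116] → █
    (5,4)@(11, 9): e=[-9,27,144] → ·
    (0,5)@(1, 11): e=[121,33,8] → █
  covered (20 px):
    · · · · · ·
    · █ · · · ·
    · █ █ · · ·
    █ █ █ █ · ·
    █ █ █ █ █ ·
    █ █ █ █ █ █
    █ █ · · · ·
    · · · · · ·
    · · · · · ·
T1:
  2·area = 34
  edge (2, 15)→(4, 6): d=(2,-9) top-left  bias=+0
  edge (4, 6)→(6, 14): d=(2,8) right/bottom  bias=-1
  edge (6, 14)→(2, 15): d=(-4,1) right/bottom  bias=-1
    (1,5)@(3, 11): e=[1,18,15] → █
    (2,5)@(5, 11): e=[19,2,13] → █
    (3,5)@(7, 11): e=[37,-14,11] → ·
    (1,6)@(3, 13): e=[5,22,7] → █
    (3,6)@(7, 13): e=[41,-10,3] → ·
    (1,7)@(3, 15): e=[9,26,-1] → ·
    (2,7)@(5, 15): e=[27,10,-3] → ·
  covered (4 px):
    · · · · · ·
    · · · · · ·
    · · · · · ·
    · · · · · ·
    · · · · · ·
    · █ █ · · ·
    · █ █ · · ·
    · · · · · ·
    · · · · · ·
T2:
  2·area = 136
  edge (10, 14)→(2, 2): d=(-8,-12) top-left  bias=+0
  edge (2, 2)→(12, 0): d=(10,-2) top-left  bias=+0
  edge (12, 0)→(10, 14): d=(-2,14) right/bottom  bias=-1
    (3,0)@(7, 1): e=[68,0,68] → █  [on edge]
    (4,0)@(9, 1): e=[92,4,40] → █
    (5,0)@(11, 1): e=[116,8,12] → █
    (1,1)@(3, 3): e=[4,12,120] → █
    (2,1)@(5, 3): e=[28,16,92] → █
    (1,2)@(3, 5): e=[-12,32,116] → ·
    (2,2)@(5, 5): e=[12,36,88] → █
    (2,3)@(5, 7): e=[-4,56,84] → ·
    (3,3)@(7, 7): e=[20,60,56] → █
    (5,3)@(11, 7): e=[68,68,0] → ·  [on edge]
    (3,4)@(7, 9): e=[4,80,52] → █
    (5,4)@(11, 9): e=[52,88,-4] → ·
  covered (17 px):
    · · · █ █ █
    · █ █ █ █ █
    · · █ █ █ █
    · · · █ █ ·
    · · · █ █ ·
    · · · · █ ·
    · · · · · ·
    · · · · · ·
    · · · · · ·
T3:
  2·area = 17  (B↔C swapped to make it positive)
  edge (6, 1)→(11, 4): d=(5,3) right/bottom  bias=-1
  edge (11, 4)→(2, 2): d=(-9,-2) top-left  bias=+0
  edge (2, 2)→(6, 1): d=(4,-1) top-left  bias=+0
    (3,1)@(7, 3): e=[7,1,9] → █
    (4,1)@(9, 3): e=[1,5,11] → █
    (5,1)@(11, 3): e=[-5,9,13] → ·
    (3,2)@(7, 5): e=[17,-17,17] → ·
    (4,2)@(9, 5): e=[11,-13,19] → ·
  covered (2 px):
    · · · · · ·
    · · · █ █ ·
    · · · · · ·
    · · · · · ·
    · · · · · ·
    · · · · · ·
    · · · · · ·
    · · · · · ·
    · · · · · ·

Z-buffer (winner per pixel, '.' = empty):
  . . . 2 2 2
  . 0 2 2 2 2
  . 0 0 2 2 2
  0 0 0 0 2 .
  0 0 0 0 0 .
  0 0 0 0 0 0
  0 0 1 . . .
  . . . . . .
  . . . . . .

Result: 2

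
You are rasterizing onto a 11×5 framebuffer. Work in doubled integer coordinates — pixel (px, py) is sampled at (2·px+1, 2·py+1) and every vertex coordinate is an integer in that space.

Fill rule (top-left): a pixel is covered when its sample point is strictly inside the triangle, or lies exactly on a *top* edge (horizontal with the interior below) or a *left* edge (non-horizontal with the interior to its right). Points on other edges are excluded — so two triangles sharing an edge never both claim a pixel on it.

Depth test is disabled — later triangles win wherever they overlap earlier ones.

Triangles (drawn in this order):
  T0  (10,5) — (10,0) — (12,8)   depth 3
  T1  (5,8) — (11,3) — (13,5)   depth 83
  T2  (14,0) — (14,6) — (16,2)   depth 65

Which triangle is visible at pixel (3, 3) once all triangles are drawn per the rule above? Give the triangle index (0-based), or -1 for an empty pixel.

T0:
  2·area = 10
  edge (10, 5)→(10, 0): d=(0,-5) top-left  bias=+0
  edge (10, 0)→(12, 8): d=(2,8) right/bottom  bias=-1
  edge (12, 8)→(10, 5): d=(-2,-3) top-left  bias=+0
    (5,2)@(11, 5): e=[5,2,3] → #
    (6,2)@(13, 5): e=[15,-14,9] → ·
    (5,3)@(11, 7): e=[5,6,-1] → ·
  covered (1 px):
    · · · · · · · · · · ·
    · · · · · · · · · · ·
    · · · · · # · · · · ·
    · · · · · · · · · · ·
    · · · · · · · · · · ·
T1:
  2·area = 22
  edge (5, 8)→(11, 3): d=(6,-5) top-left  bias=+0
  edge (11, 3)→(13, 5): d=(2,2) right/bottom  bias=-1
  edge (13, 5)→(5, 8): d=(-8,3) right/bottom  bias=-1
    (4,0)@(9, 1): e=[-22,0,44] → ·  [on edge]
    (5,1)@(11, 3): e=[0,0,22] → ·  [on edge]
    (4,2)@(9, 5): e=[2,8,12] → #
    (5,2)@(11, 5): e=[12,4,6] → #
    (6,2)@(13, 5): e=[22,0,0] → ·  [on edge]
    (3,3)@(7, 7): e=[4,16,2] → #
    (4,3)@(9, 7): e=[14,12,-4] → ·
    (5,3)@(11, 7): e=[24,8,-10] → ·
    (7,3)@(15, 7): e=[44,0,-22] → ·  [on edge]
    (3,4)@(7, 9): e=[16,20,-14] → ·
    (8,4)@(17, 9): e=[66,0,-44] → ·  [on edge]
  covered (3 px):
    · · · · · · · · · · ·
    · · · · · · · · · · ·
    · · · · # # · · · · ·
    · · · # · · · · · · ·
    · · · · · · · · · · ·
T2:
  2·area = 12  (B↔C swapped to make it positive)
  edge (14, 0)→(16, 2): d=(2,2) right/bottom  bias=-1
  edge (16, 2)→(14, 6): d=(-2,4) right/bottom  bias=-1
  edge (14, 6)→(14, 0): d=(0,-6) top-left  bias=+0
    (7,0)@(15, 1): e=[0,6,6] → ·  [on edge]
    (7,1)@(15, 3): e=[4,2,6] → #
    (8,1)@(17, 3): e=[0,-6,18] → ·  [on edge]
    (7,2)@(15, 5): e=[8,-2,6] → ·
    (9,2)@(19, 5): e=[0,-18,30] → ·  [on edge]
    (10,3)@(21, 7): e=[0,-30,42] → ·  [on edge]
  covered (1 px):
    · · · · · · · · · · ·
    · · · · · · · # · · ·
    · · · · · · · · · · ·
    · · · · · · · · · · ·
    · · · · · · · · · · ·

Z-buffer (winner per pixel, '.' = empty):
  . . . . . . . . . . .
  . . . . . . . 2 . . .
  . . . . 1 1 . . . . .
  . . . 1 . . . . . . .
  . . . . . . . . . . .

Result: 1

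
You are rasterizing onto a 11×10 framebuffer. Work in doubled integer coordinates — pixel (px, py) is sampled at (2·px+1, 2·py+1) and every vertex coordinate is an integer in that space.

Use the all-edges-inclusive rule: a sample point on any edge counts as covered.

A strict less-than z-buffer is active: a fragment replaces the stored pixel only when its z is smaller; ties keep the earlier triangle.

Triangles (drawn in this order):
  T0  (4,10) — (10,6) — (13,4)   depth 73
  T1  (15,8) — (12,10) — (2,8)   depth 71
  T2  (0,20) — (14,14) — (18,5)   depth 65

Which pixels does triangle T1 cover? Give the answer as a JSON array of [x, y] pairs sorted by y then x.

T0:
  degenerate (2·area = 0) — covers nothing
T1:
  2·area = 26
  edge (15, 8)→(12, 10): d=(-3,2) inclusive
  edge (12, 10)→(2, 8): d=(-10,-2) inclusive
  edge (2, 8)→(15, 8): d=(13,0) inclusive
    (3,4)@(7, 9): e=[13,0,13] → #  [on edge]
    (4,4)@(9, 9): e=[9,4,13] → #
    (5,4)@(11, 9): e=[5,8,13] → #
    (6,4)@(13, 9): e=[1,12,13] → #
    (7,4)@(15, 9): e=[-3,16,13] → ·
    (3,5)@(7, 11): e=[7,-20,39] → ·
    (4,5)@(9, 11): e=[3,-16,39] → ·
    (5,5)@(11, 11): e=[-1,-12,39] → ·
    (6,5)@(13, 11): e=[-5,-8,39] → ·
    (8,5)@(17, 11): e=[-13,0,39] → ·  [on edge]
  covered (4 px):
    · · · · · · · · · · ·
    · · · · · · · · · · ·
    · · · · · · · · · · ·
    · · · · · · · · · · ·
    · · · # # # # · · · ·
    · · · · · · · · · · ·
    · · · · · · · · · · ·
    · · · · · · · · · · ·
    · · · · · · · · · · ·
    · · · · · · · · · · ·
T2:
  2·area = 102  (B↔C swapped to make it positive)
  edge (0, 20)→(18, 5): d=(18,-15) inclusive
  edge (18, 5)→(14, 14): d=(-4,9) inclusive
  edge (14, 14)→(0, 20): d=(-14,6) inclusive
    (8,3)@(17, 7): e=[21,1,80] → #
    (9,3)@(19, 7): e=[51,-17,68] → ·
    (7,4)@(15, 9): e=[27,11,64] → #
    (8,4)@(17, 9): e=[57,-7,52] → ·
    (5,5)@(11, 11): e=[3,39,60] → #
    (6,5)@(13, 11): e=[33,21,48] → #
    (8,5)@(17, 11): e=[93,-15,24] → ·
    (10,5)@(21, 11): e=[153,-51,0] → ·  [on edge]
    (4,6)@(9, 13): e=[9,49,44] → #
    (7,6)@(15, 13): e=[99,-5,8] → ·
    (3,7)@(7, 15): e=[15,59,28] → #
    (6,7)@(13, 15): e=[105,5,-8] → ·
    (3,8)@(7, 17): e=[51,51,0] → #  [on edge]
  covered (13 px):
    · · · · · · · · · · ·
    · · · · · · · · · · ·
    · · · · · · · · · · ·
    · · · · · · · · # · ·
    · · · · · · · # · · ·
    · · · · · # # # · · ·
    · · · · # # # · · · ·
    · · · # # # · · · · ·
    · · # # · · · · · · ·
    · · · · · · · · · · ·

Answer: [[3,4],[4,4],[5,4],[6,4]]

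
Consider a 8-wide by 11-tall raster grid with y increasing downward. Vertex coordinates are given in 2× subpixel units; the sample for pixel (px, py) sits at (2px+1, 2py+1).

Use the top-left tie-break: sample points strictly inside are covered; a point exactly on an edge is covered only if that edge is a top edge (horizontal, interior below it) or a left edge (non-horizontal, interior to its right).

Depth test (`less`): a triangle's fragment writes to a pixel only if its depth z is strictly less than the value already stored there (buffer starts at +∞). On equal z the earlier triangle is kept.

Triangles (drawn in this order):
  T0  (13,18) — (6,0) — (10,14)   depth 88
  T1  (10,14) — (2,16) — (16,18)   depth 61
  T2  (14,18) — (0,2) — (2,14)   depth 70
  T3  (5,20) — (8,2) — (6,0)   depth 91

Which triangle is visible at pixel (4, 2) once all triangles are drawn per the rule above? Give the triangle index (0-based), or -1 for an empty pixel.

T0:
  2·area = 26  (B↔C swapped to make it positive)
  edge (13, 18)→(10, 14): d=(-3,-4) top-left  bias=+0
  edge (10, 14)→(6, 0): d=(-4,-14) top-left  bias=+0
  edge (6, 0)→(13, 18): d=(7,18) right/bottom  bias=-1
    (3,1)@(7, 3): e=[21,2,3] → █
    (4,1)@(9, 3): e=[29,30,-33] → ·
    (3,2)@(7, 5): e=[15,-6,17] → ·
    (4,4)@(9, 9): e=[11,6,9] → █
    (5,4)@(11, 9): e=[19,34,-27] → ·
    (4,5)@(9, 11): e=[5,-2,23] → ·
    (5,6)@(11, 13): e=[7,18,1] → █
    (6,6)@(13, 13): e=[15,46,-35] → ·
    (5,7)@(11, 15): e=[1,10,15] → █
    (6,7)@(13, 15): e=[9,38,-21] → ·
    (5,8)@(11, 17): e=[-5,2,29] → ·
  covered (4 px):
    · · · · · · · ·
    · · · █ · · · ·
    · · · · · · · ·
    · · · · · · · ·
    · · · · █ · · ·
    · · · · · · · ·
    · · · · · █ · ·
    · · · · · █ · ·
    · · · · · · · ·
    · · · · · · · ·
    · · · · · · · ·
T1:
  2·area = 44  (B↔C swapped to make it positive)
  edge (10, 14)→(16, 18): d=(6,4) right/bottom  bias=-1
  edge (16, 18)→(2, 16): d=(-14,-2) top-left  bias=+0
  edge (2, 16)→(10, 14): d=(8,-2) top-left  bias=+0
    (3,7)@(7, 15): e=[18,24,2] → █
    (4,7)@(9, 15): e=[10,28,6] → █
    (5,7)@(11, 15): e=[2,32,10] → █
    (6,7)@(13, 15): e=[-6,36,14] → ·
    (3,8)@(7, 17): e=[30,-4,18] → ·
    (4,8)@(9, 17): e=[22,0,22] → █  [on edge]
    (6,8)@(13, 17): e=[6,8,30] → █
    (7,8)@(15, 17): e=[-2,12,34] → ·
    (4,9)@(9, 19): e=[34,-28,38] → ·
    (5,9)@(11, 19): e=[26,-24,42] → ·
    (6,9)@(13, 19): e=[18,-20,46] → ·
  covered (6 px):
    · · · · · · · ·
    · · · · · · · ·
    · · · · · · · ·
    · · · · · · · ·
    · · · · · · · ·
    · · · · · · · ·
    · · · · · · · ·
    · · · █ █ █ · ·
    · · · · █ █ █ ·
    · · · · · · · ·
    · · · · · · · ·
T2:
  2·area = 136  (B↔C swapped to make it positive)
  edge (14, 18)→(2, 14): d=(-12,-4) top-left  bias=+0
  edge (2, 14)→(0, 2): d=(-2,-12) top-left  bias=+0
  edge (0, 2)→(14, 18): d=(14,16) right/bottom  bias=-1
    (0,2)@(1, 5): e=[104,6,26] → █
    (1,2)@(3, 5): e=[112,30,-6] → ·
    (0,3)@(1, 7): e=[80,2,54] → █
    (1,3)@(3, 7): e=[88,26,22] → █
    (2,3)@(5, 7): e=[96,50,-10] → ·
    (0,4)@(1, 9): e=[56,-2,82] → ·
    (1,4)@(3, 9): e=[64,22,50] → █
    (2,4)@(5, 9): e=[72,46,18] → █
    (3,4)@(7, 9): e=[80,70,-14] → ·
    (1,5)@(3, 11): e=[40,18,78] → █
    (3,5)@(7, 11): e=[56,66,14] → █
    (4,5)@(9, 11): e=[64,90,-18] → ·
    (2,7)@(5, 15): e=[0,34,102] → █  [on edge]
    (5,8)@(11, 17): e=[0,102,34] → █  [on edge]
  covered (18 px):
    · · · · · · · ·
    · · · · · · · ·
    █ · · · · · · ·
    █ █ · · · · · ·
    · █ █ · · · · ·
    · █ █ █ · · · ·
    · █ █ █ █ · · ·
    · · █ █ █ █ · ·
    · · · · · █ █ ·
    · · · · · · · ·
    · · · · · · · ·
T3:
  2·area = 42  (B↔C swapped to make it positive)
  edge (5, 20)→(6, 0): d=(1,-20) top-left  bias=+0
  edge (6, 0)→(8, 2): d=(2,2) right/bottom  bias=-1
  edge (8, 2)→(5, 20): d=(-3,18) right/bottom  bias=-1
    (3,0)@(7, 1): e=[21,0,21] → ·  [on edge]
    (3,1)@(7, 3): e=[23,4,15] → █
    (4,1)@(9, 3): e=[63,0,-21] → ·  [on edge]
    (3,2)@(7, 5): e=[25,8,9] → █
    (4,2)@(9, 5): e=[65,4,-27] → ·
    (5,2)@(11, 5): e=[105,0,-63] → ·  [on edge]
    (3,3)@(7, 7): e=[27,12,3] → █
    (4,3)@(9, 7): e=[67,8,-33] → ·
    (6,3)@(13, 7): e=[147,0,-105] → ·  [on edge]
    (3,4)@(7, 9): e=[29,16,-3] → ·
    (7,4)@(15, 9): e=[189,0,-147] → ·  [on edge]
  covered (3 px):
    · · · · · · · ·
    · · · █ · · · ·
    · · · █ · · · ·
    · · · █ · · · ·
    · · · · · · · ·
    · · · · · · · ·
    · · · · · · · ·
    · · · · · · · ·
    · · · · · · · ·
    · · · · · · · ·
    · · · · · · · ·

Z-buffer (winner per pixel, '.' = empty):
  . . . . . . . .
  . . . 0 . . . .
  2 . . 3 . . . .
  2 2 . 3 . . . .
  . 2 2 . 0 . . .
  . 2 2 2 . . . .
  . 2 2 2 2 0 . .
  . . 2 1 1 1 . .
  . . . . 1 1 1 .
  . . . . . . . .
  . . . . . . . .

Final: -1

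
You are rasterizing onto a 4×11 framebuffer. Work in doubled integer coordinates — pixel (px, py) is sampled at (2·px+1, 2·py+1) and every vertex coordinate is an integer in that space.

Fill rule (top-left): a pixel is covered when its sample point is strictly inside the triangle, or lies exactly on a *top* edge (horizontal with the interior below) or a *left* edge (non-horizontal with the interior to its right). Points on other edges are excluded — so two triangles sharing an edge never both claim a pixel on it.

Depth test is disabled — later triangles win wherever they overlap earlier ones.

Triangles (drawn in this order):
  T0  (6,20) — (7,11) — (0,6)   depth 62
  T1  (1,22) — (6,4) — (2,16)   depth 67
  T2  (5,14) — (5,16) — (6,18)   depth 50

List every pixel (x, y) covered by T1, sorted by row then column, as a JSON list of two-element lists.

T0:
  2·area = 68  (B↔C swapped to make it positive)
  edge (6, 20)→(0, 6): d=(-6,-14) top-left  bias=+0
  edge (0, 6)→(7, 11): d=(7,5) right/bottom  bias=-1
  edge (7, 11)→(6, 20): d=(-1,9) right/bottom  bias=-1
    (0,3)@(1, 7): e=[8,2,58] → #
    (1,3)@(3, 7): e=[36,-8,40] → ·
    (0,4)@(1, 9): e=[-4,16,56] → ·
    (1,4)@(3, 9): e=[24,6,38] → #
    (2,4)@(5, 9): e=[52,-4,20] → ·
    (1,5)@(3, 11): e=[12,20,36] → #
    (2,5)@(5, 11): e=[40,10,18] → #
    (3,5)@(7, 11): e=[68,0,0] → ·  [on edge]
    (1,6)@(3, 13): e=[0,34,34] → #  [on edge]
    (3,6)@(7, 13): e=[56,14,-2] → ·
    (1,7)@(3, 15): e=[-12,48,32] → ·
    (2,7)@(5, 15): e=[16,38,14] → #
  covered (8 px):
    · · · ·
    · · · ·
    · · · ·
    # · · ·
    · # · ·
    · # # ·
    · # # ·
    · · # ·
    · · # ·
    · · · ·
    · · · ·
T1:
  2·area = 12  (B↔C swapped to make it positive)
  edge (1, 22)→(2, 16): d=(1,-6) top-left  bias=+0
  edge (2, 16)→(6, 4): d=(4,-12) top-left  bias=+0
  edge (6, 4)→(1, 22): d=(-5,18) right/bottom  bias=-1
    (3,0)@(7, 1): e=[15,0,-3] → ·  [on edge]
    (2,3)@(5, 7): e=[9,0,3] → #  [on edge]
    (3,3)@(7, 7): e=[21,24,-33] → ·
    (2,4)@(5, 9): e=[11,8,-7] → ·
    (1,6)@(3, 13): e=[3,0,9] → #  [on edge]
    (2,6)@(5, 13): e=[15,24,-27] → ·
    (1,7)@(3, 15): e=[5,8,-1] → ·
    (0,9)@(1, 19): e=[-3,0,15] → ·  [on edge]
  covered (2 px):
    · · · ·
    · · · ·
    · · · ·
    · · # ·
    · · · ·
    · · · ·
    · # · ·
    · · · ·
    · · · ·
    · · · ·
    · · · ·
T2:
  2·area = 2  (B↔C swapped to make it positive)
  edge (5, 14)→(6, 18): d=(1,4) right/bottom  bias=-1
  edge (6, 18)→(5, 16): d=(-1,-2) top-left  bias=+0
  edge (5, 16)→(5, 14): d=(0,-2) top-left  bias=+0
    (2,0)@(5, 1): e=[-13,15,0] → ·  [on edge]
    (2,1)@(5, 3): e=[-11,13,0] → ·  [on edge]
    (2,2)@(5, 5): e=[-9,11,0] → ·  [on edge]
    (2,3)@(5, 7): e=[-7,9,0] → ·  [on edge]
    (2,4)@(5, 9): e=[-5,7,0] → ·  [on edge]
    (2,5)@(5, 11): e=[-3,5,0] → ·  [on edge]
    (2,6)@(5, 13): e=[-1,3,0] → ·  [on edge]
    (2,7)@(5, 15): e=[1,1,0] → #  [on edge]
    (3,7)@(7, 15): e=[-7,5,4] → ·
    (2,8)@(5, 17): e=[3,-1,0] → ·  [on edge]
    (2,9)@(5, 19): e=[5,-3,0] → ·  [on edge]
    (2,10)@(5, 21): e=[7,-5,0] → ·  [on edge]
  covered (1 px):
    · · · ·
    · · · ·
    · · · ·
    · · · ·
    · · · ·
    · · · ·
    · · · ·
    · · # ·
    · · · ·
    · · · ·
    · · · ·

Answer: [[2,3],[1,6]]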